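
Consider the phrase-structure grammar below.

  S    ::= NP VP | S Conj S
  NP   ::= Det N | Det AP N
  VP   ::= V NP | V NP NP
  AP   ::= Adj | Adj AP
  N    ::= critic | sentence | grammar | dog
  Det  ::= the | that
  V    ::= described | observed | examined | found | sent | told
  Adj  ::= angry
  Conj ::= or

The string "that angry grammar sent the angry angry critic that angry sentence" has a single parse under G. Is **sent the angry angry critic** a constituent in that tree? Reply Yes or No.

No

[S [NP [Det that] [AP [Adj angry]] [N grammar]] [VP [V sent] [NP [Det the] [AP [Adj angry] [AP [Adj angry]]] [N critic]] [NP [Det that] [AP [Adj angry]] [N sentence]]]]
The smallest constituent containing 'sent the angry angry critic' is the VP spanning 'sent the angry angry critic that angry sentence'; no single node in the tree dominates exactly the given words.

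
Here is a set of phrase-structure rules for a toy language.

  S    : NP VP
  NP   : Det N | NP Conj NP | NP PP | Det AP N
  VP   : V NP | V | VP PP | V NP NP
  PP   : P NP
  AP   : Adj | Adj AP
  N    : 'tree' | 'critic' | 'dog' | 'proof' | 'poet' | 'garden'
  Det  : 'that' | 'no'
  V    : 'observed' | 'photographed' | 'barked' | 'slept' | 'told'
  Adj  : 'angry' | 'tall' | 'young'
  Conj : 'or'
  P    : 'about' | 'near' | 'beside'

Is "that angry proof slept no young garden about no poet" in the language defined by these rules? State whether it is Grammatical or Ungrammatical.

Grammatical

S
  NP
    Det: that
    AP
      Adj: angry
    N: proof
  VP
    V: slept
    NP
      NP
        Det: no
        AP
          Adj: young
        N: garden
      PP
        P: about
        NP
          Det: no
          N: poet
The bracketing above is licensed at every node by one of the given productions, with S at the root.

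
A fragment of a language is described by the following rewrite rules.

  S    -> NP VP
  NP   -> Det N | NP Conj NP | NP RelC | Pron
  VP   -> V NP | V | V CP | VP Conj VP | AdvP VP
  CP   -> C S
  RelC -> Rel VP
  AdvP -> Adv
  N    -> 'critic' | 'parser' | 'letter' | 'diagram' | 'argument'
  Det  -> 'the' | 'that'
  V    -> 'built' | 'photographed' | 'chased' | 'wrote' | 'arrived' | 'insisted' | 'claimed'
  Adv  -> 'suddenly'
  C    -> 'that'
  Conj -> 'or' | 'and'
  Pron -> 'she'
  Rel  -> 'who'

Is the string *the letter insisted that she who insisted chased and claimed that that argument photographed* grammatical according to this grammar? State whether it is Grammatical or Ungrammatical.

Grammatical

S
  NP
    Det: the
    N: letter
  VP
    V: insisted
    CP
      C: that
      S
        NP
          NP
            Pron: she
          RelC
            Rel: who
            VP
              V: insisted
        VP
          VP
            V: chased
          Conj: and
          VP
            V: claimed
            CP
              C: that
              S
                NP
                  Det: that
                  N: argument
                VP
                  V: photographed
Every word is introduced by a lexical rule and the phrasal rules combine the resulting categories into a single S.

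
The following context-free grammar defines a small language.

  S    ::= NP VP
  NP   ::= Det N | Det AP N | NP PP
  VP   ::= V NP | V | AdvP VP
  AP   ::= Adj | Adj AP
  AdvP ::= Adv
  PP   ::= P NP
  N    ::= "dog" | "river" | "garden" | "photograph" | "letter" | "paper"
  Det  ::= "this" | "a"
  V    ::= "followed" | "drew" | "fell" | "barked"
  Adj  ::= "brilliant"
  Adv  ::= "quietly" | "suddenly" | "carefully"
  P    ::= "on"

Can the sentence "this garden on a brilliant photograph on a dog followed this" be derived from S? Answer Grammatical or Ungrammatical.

Ungrammatical

For S → NP VP, every NP-prefix leaves a non-VP remainder: after 'this garden' the remainder is not a VP; after 'this garden on a brilliant photograph' the remainder is not a VP; after 'this garden on a brilliant photograph on a dog' the remainder is not a VP.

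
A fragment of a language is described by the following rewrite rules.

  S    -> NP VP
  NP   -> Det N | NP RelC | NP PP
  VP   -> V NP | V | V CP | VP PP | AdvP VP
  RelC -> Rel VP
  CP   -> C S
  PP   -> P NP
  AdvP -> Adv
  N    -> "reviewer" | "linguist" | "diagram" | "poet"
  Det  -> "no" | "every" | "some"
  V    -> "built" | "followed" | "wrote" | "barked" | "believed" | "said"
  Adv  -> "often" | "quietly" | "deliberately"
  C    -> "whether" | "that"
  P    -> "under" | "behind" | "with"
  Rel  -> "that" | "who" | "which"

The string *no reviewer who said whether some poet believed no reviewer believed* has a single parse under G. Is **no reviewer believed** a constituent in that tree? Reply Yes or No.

No

[S [NP [NP [Det no] [N reviewer]] [RelC [Rel who] [VP [V said] [CP [C whether] [S [NP [Det some] [N poet]] [VP [V believed] [NP [Det no] [N reviewer]]]]]]]] [VP [V believed]]]
The smallest constituent containing 'no reviewer believed' is the S spanning 'no reviewer who said whether some poet believed no reviewer believed'; no single node in the tree dominates exactly the given words.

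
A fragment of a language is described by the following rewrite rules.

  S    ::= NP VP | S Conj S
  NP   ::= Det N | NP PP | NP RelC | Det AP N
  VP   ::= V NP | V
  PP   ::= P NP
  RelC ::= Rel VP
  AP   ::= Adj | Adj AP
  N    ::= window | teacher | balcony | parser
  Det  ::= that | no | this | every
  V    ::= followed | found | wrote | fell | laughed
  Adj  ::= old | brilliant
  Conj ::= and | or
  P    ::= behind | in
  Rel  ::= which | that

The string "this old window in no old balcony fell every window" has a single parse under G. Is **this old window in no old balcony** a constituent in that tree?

[S [NP [NP [Det this] [AP [Adj old]] [N window]] [PP [P in] [NP [Det no] [AP [Adj old]] [N balcony]]]] [VP [V fell] [NP [Det every] [N window]]]]
The words 'this old window in no old balcony' are exhaustively dominated by a single NP node (built by NP → NP PP), so they form a constituent.

Yes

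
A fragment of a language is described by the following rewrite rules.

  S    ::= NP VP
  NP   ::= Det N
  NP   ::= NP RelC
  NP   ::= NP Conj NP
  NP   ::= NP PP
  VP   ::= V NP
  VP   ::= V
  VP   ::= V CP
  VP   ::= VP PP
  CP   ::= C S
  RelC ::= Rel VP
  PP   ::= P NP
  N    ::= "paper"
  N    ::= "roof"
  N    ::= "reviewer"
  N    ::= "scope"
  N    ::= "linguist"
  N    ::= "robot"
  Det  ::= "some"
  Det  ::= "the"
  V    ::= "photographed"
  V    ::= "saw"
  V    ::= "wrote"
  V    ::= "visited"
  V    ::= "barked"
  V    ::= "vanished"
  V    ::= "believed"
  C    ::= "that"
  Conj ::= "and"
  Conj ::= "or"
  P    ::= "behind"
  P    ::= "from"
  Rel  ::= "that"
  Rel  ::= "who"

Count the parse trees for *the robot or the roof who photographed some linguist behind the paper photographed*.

Two of the 7 distinct bracketings:
[S [NP [NP [NP [Det the] [N robot]] [Conj or] [NP [Det the] [N roof]]] [RelC [Rel who] [VP [V photographed] [NP [NP [Det some] [N linguist]] [PP [P behind] [NP [Det the] [N paper]]]]]]] [VP [V photographed]]]
[S [NP [NP [NP [Det the] [N robot]] [Conj or] [NP [Det the] [N roof]]] [RelC [Rel who] [VP [VP [V photographed] [NP [Det some] [N linguist]]] [PP [P behind] [NP [Det the] [N paper]]]]]] [VP [V photographed]]]
The difference turns on whether NP → NP PP is used at the relevant span, versus an alternative expansion of NP.

7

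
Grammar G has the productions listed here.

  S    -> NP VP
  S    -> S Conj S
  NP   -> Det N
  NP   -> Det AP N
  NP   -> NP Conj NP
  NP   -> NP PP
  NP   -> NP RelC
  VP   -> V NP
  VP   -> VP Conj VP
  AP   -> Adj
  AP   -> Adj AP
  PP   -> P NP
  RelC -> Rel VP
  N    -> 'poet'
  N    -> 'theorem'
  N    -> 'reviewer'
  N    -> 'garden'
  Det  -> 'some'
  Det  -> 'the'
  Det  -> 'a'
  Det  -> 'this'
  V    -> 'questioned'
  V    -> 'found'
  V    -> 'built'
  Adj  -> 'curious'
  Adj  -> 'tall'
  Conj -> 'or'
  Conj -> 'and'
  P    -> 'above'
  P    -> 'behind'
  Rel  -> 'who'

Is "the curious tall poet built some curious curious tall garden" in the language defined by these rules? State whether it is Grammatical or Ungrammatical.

S
  NP
    Det: the
    AP
      Adj: curious
      AP
        Adj: tall
    N: poet
  VP
    V: built
    NP
      Det: some
      AP
        Adj: curious
        AP
          Adj: curious
          AP
            Adj: tall
      N: garden
Each bracket corresponds to one application of a listed rule, so the string is derivable from S.

Grammatical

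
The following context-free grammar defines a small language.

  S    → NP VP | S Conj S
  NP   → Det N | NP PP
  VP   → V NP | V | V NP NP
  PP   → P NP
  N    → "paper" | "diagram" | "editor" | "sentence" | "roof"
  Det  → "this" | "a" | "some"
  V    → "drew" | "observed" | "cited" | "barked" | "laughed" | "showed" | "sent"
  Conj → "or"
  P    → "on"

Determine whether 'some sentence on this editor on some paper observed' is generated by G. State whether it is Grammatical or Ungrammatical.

Grammatical

[S [NP [NP [Det some] [N sentence]] [PP [P on] [NP [NP [Det this] [N editor]] [PP [P on] [NP [Det some] [N paper]]]]]] [VP [V observed]]]
Every word is introduced by a lexical rule and the phrasal rules combine the resulting categories into a single S.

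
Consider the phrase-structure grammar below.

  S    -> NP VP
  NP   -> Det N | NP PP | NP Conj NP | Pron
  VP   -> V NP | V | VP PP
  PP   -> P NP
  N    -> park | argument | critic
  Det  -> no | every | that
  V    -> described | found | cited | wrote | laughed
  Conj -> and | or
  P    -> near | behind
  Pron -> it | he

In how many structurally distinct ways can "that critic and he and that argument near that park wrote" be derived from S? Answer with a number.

Two of the 5 distinct bracketings:
[S [NP [NP [NP [Det that] [N critic]] [Conj and] [NP [NP [Pron he]] [Conj and] [NP [Det that] [N argument]]]] [PP [P near] [NP [Det that] [N park]]]] [VP [V wrote]]]
[S [NP [NP [NP [NP [Det that] [N critic]] [Conj and] [NP [Pron he]]] [Conj and] [NP [Det that] [N argument]]] [PP [P near] [NP [Det that] [N park]]]] [VP [V wrote]]]
The trees differ in how a recursive rule is bracketed over the same span.

5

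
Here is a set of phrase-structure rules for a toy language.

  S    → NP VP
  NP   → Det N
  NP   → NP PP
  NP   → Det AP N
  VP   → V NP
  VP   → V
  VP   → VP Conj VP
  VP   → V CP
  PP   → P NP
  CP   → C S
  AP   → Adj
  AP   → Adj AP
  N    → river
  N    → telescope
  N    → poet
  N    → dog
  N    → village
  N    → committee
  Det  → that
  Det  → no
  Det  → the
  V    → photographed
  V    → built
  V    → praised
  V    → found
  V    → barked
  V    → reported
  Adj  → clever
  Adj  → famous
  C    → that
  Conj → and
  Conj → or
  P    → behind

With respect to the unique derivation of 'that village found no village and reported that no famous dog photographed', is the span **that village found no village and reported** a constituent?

[S [NP [Det that] [N village]] [VP [VP [V found] [NP [Det no] [N village]]] [Conj and] [VP [V reported] [CP [C that] [S [NP [Det no] [AP [Adj famous]] [N dog]] [VP [V photographed]]]]]]]
The smallest constituent containing 'that village found no village and reported' is the S spanning 'that village found no village and reported that no famous dog photographed'; no single node in the tree dominates exactly the given words.

No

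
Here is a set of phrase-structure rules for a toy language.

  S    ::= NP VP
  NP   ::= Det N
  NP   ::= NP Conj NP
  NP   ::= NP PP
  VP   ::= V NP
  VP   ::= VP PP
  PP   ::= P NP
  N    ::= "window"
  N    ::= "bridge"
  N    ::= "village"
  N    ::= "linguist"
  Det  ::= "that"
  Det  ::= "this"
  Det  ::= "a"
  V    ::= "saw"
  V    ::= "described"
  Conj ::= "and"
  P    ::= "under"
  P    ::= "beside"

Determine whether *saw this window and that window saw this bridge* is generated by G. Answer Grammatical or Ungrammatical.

For S → NP VP, no prefix of the string parses as an NP.

Ungrammatical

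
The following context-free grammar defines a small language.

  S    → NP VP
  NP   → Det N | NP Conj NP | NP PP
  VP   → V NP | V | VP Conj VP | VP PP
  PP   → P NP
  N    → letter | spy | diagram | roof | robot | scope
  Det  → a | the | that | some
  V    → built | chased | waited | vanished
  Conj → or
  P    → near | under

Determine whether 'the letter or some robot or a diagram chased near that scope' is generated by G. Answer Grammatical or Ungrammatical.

Grammatical

S
  NP
    NP
      Det: the
      N: letter
    Conj: or
    NP
      NP
        Det: some
        N: robot
      Conj: or
      NP
        Det: a
        N: diagram
  VP
    VP
      V: chased
    PP
      P: near
      NP
        Det: that
        N: scope
The bracketing above is licensed at every node by one of the given productions, with S at the root.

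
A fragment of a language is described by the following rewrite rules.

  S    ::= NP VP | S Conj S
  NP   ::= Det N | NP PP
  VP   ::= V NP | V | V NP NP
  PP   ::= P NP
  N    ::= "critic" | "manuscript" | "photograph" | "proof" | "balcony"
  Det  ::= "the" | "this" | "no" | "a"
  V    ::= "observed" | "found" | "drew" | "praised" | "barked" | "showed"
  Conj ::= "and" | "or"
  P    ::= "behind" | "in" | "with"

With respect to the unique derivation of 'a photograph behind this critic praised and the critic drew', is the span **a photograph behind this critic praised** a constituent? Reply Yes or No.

Yes

[S [S [NP [NP [Det a] [N photograph]] [PP [P behind] [NP [Det this] [N critic]]]] [VP [V praised]]] [Conj and] [S [NP [Det the] [N critic]] [VP [V drew]]]]
The words 'a photograph behind this critic praised' are exhaustively dominated by a single S node (built by S → NP VP), so they form a constituent.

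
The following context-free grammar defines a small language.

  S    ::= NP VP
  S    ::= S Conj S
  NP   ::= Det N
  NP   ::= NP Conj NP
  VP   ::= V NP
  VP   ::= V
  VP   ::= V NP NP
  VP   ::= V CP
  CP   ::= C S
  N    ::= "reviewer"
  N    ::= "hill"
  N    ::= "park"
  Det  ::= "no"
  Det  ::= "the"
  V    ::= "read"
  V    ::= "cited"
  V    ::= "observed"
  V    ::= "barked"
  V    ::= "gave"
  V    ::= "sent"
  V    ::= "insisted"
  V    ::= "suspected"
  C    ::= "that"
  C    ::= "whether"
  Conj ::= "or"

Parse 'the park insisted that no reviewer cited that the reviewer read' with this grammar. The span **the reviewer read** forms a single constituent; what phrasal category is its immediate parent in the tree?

CP

[S [NP [Det the] [N park]] [VP [V insisted] [CP [C that] [S [NP [Det no] [N reviewer]] [VP [V cited] [CP [C that] [S [NP [Det the] [N reviewer]] [VP [V read]]]]]]]]]
The span 'the reviewer read' is the S node built by S → NP VP.
Its mother is the CP built by CP → C S.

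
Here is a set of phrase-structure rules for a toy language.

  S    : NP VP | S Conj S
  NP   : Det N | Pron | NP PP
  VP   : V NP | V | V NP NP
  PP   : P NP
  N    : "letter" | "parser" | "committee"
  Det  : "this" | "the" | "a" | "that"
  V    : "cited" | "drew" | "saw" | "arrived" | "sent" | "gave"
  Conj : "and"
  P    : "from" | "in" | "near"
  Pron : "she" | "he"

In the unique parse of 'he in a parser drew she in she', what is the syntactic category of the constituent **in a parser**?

PP

S
  NP
    NP
      Pron: he
    PP
      P: in
      NP
        Det: a
        N: parser
  VP
    V: drew
    NP
      NP
        Pron: she
      PP
        P: in
        NP
          Pron: she
The span 'in a parser' is the PP node built by PP → P NP.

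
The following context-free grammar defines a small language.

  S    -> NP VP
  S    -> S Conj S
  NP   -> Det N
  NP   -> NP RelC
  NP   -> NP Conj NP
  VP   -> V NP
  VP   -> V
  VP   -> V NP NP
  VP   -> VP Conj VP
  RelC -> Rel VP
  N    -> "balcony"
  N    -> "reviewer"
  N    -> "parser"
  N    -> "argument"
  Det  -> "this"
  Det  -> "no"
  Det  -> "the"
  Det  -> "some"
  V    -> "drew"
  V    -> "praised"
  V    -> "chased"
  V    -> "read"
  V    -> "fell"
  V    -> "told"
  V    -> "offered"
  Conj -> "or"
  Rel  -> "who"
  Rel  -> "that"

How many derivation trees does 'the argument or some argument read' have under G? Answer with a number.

1

[S [NP [NP [Det the] [N argument]] [Conj or] [NP [Det some] [N argument]]] [VP [V read]]]
No rule offers an alternative attachment or grouping for any span, so this is the only derivation.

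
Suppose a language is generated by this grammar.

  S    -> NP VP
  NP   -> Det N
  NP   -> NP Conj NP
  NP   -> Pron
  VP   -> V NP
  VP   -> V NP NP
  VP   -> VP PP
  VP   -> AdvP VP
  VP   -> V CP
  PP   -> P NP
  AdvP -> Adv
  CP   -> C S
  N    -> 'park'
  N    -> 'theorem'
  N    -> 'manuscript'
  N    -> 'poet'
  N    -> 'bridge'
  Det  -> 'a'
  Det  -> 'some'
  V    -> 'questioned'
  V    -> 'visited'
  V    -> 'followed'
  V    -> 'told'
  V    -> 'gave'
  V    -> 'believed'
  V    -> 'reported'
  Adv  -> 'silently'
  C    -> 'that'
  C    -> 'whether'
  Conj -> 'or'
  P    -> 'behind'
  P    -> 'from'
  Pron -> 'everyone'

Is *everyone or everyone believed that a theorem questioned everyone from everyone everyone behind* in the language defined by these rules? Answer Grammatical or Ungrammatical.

Ungrammatical

For S → NP VP, every NP-prefix leaves a non-VP remainder: after 'everyone' the remainder is not a VP; after 'everyone or everyone' the remainder is not a VP.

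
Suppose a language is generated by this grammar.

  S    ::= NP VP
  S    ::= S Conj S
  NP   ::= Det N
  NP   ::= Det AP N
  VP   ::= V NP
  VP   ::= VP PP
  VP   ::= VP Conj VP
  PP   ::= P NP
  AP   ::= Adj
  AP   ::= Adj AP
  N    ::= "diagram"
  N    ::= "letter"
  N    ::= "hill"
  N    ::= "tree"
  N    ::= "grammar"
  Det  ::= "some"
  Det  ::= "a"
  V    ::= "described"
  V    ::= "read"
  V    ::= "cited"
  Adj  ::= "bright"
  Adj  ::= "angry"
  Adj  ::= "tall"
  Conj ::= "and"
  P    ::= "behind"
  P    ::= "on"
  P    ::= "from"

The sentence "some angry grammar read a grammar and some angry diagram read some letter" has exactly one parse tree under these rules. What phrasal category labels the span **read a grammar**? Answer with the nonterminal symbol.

[S [S [NP [Det some] [AP [Adj angry]] [N grammar]] [VP [V read] [NP [Det a] [N grammar]]]] [Conj and] [S [NP [Det some] [AP [Adj angry]] [N diagram]] [VP [V read] [NP [Det some] [N letter]]]]]
The span 'read a grammar' is the VP node built by VP → V NP.

VP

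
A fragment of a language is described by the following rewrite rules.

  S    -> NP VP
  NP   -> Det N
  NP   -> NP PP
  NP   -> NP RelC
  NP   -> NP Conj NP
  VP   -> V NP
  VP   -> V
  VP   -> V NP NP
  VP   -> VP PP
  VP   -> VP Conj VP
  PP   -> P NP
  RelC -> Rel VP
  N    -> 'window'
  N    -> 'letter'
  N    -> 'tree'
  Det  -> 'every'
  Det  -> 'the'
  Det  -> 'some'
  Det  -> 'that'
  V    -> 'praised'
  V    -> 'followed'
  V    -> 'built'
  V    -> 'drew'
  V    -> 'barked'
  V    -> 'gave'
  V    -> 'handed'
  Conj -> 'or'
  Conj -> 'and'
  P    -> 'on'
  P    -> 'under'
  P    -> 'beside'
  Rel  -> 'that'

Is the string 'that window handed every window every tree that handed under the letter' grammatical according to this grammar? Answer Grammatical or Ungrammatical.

Grammatical

S
  NP
    Det: that
    N: window
  VP
    V: handed
    NP
      Det: every
      N: window
    NP
      NP
        NP
          Det: every
          N: tree
        RelC
          Rel: that
          VP
            V: handed
      PP
        P: under
        NP
          Det: the
          N: letter
Each bracket corresponds to one application of a listed rule, so the string is derivable from S.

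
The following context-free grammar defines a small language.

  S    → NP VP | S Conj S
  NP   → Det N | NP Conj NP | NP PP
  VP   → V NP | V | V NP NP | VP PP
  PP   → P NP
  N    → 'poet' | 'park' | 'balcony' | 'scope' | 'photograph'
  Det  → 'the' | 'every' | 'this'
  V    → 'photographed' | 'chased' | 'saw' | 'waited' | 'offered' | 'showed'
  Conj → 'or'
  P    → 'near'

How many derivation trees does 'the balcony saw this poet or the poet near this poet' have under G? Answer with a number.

3

Two of the 3 distinct bracketings:
[S [NP [Det the] [N balcony]] [VP [V saw] [NP [NP [Det this] [N poet]] [Conj or] [NP [NP [Det the] [N poet]] [PP [P near] [NP [Det this] [N poet]]]]]]]
[S [NP [Det the] [N balcony]] [VP [V saw] [NP [NP [NP [Det this] [N poet]] [Conj or] [NP [Det the] [N poet]]] [PP [P near] [NP [Det this] [N poet]]]]]]
The trees differ in how a recursive rule is bracketed over the same span.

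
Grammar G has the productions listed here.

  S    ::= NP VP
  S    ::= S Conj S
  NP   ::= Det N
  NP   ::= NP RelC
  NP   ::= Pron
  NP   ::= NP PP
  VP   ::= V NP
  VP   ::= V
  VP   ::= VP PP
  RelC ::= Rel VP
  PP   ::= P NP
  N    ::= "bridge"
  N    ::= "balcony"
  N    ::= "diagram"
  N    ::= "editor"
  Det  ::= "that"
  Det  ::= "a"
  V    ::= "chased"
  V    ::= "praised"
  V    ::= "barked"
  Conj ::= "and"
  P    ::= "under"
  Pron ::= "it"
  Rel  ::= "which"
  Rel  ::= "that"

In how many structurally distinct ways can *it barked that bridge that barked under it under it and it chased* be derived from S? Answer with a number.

9

Two of the 9 distinct bracketings:
[S [S [NP [Pron it]] [VP [V barked] [NP [NP [Det that] [N bridge]] [RelC [Rel that] [VP [VP [V barked]] [PP [P under] [NP [NP [Pron it]] [PP [P under] [NP [Pron it]]]]]]]]]] [Conj and] [S [NP [Pron it]] [VP [V chased]]]]
[S [S [NP [Pron it]] [VP [V barked] [NP [NP [Det that] [N bridge]] [RelC [Rel that] [VP [VP [VP [V barked]] [PP [P under] [NP [Pron it]]]] [PP [P under] [NP [Pron it]]]]]]]] [Conj and] [S [NP [Pron it]] [VP [V chased]]]]
The difference turns on whether NP → NP PP is used at the relevant span, versus an alternative expansion of NP.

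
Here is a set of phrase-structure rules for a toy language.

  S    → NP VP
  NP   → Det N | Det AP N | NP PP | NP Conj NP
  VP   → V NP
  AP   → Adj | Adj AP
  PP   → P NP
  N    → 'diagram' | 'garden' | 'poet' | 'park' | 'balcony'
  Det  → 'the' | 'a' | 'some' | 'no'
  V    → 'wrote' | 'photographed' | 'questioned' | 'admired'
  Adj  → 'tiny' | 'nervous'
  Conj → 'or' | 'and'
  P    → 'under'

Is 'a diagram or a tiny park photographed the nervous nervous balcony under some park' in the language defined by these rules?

Grammatical

S
  NP
    NP
      Det: a
      N: diagram
    Conj: or
    NP
      Det: a
      AP
        Adj: tiny
      N: park
  VP
    V: photographed
    NP
      NP
        Det: the
        AP
          Adj: nervous
          AP
            Adj: nervous
        N: balcony
      PP
        P: under
        NP
          Det: some
          N: park
Each bracket corresponds to one application of a listed rule, so the string is derivable from S.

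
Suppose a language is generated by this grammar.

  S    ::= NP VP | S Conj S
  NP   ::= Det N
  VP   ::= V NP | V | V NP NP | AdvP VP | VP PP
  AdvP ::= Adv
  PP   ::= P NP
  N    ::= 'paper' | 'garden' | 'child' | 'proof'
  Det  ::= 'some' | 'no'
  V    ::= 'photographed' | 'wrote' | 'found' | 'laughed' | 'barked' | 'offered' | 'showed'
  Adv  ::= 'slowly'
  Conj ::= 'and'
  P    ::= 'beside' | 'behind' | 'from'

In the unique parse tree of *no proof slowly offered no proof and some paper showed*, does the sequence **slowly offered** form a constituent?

[S [S [NP [Det no] [N proof]] [VP [AdvP [Adv slowly]] [VP [V offered] [NP [Det no] [N proof]]]]] [Conj and] [S [NP [Det some] [N paper]] [VP [V showed]]]]
The smallest constituent containing 'slowly offered' is the VP spanning 'slowly offered no proof'; no single node in the tree dominates exactly the given words.

No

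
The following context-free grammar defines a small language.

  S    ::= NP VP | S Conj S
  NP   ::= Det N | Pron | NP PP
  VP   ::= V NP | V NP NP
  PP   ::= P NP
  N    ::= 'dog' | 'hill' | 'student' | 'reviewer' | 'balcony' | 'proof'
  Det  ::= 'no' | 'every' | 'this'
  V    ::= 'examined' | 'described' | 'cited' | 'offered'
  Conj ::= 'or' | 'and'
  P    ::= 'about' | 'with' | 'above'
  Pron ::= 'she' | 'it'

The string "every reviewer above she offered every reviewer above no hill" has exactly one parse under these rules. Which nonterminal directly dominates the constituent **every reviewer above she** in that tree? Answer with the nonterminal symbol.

S

S
  NP
    NP
      Det: every
      N: reviewer
    PP
      P: above
      NP
        Pron: she
  VP
    V: offered
    NP
      NP
        Det: every
        N: reviewer
      PP
        P: above
        NP
          Det: no
          N: hill
The span 'every reviewer above she' is the NP node built by NP → NP PP.
Its mother is the S built by S → NP VP.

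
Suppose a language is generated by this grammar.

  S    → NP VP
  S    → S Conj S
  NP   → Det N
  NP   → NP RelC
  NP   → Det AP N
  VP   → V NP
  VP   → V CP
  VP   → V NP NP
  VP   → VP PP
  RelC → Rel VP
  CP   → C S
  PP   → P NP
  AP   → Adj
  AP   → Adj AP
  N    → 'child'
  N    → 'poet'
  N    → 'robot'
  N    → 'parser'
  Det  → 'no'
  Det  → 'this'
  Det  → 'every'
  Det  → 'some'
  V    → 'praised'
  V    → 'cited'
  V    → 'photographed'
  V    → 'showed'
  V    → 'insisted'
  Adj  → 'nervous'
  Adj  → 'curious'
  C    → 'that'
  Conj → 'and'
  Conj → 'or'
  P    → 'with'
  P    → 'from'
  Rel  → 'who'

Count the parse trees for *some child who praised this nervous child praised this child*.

[S [NP [NP [Det some] [N child]] [RelC [Rel who] [VP [V praised] [NP [Det this] [AP [Adj nervous]] [N child]]]]] [VP [V praised] [NP [Det this] [N child]]]]
No rule offers an alternative attachment or grouping for any span, so this is the only derivation.

1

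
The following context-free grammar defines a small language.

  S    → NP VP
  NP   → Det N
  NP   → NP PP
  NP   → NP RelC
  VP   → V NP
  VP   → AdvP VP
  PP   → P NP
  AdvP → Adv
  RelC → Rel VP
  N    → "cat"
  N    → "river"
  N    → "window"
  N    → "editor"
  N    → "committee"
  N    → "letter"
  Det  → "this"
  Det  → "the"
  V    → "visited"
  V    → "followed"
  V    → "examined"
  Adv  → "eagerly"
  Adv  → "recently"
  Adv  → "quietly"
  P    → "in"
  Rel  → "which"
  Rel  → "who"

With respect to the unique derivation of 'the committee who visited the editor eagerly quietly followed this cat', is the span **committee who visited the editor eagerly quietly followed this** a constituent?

No

[S [NP [NP [Det the] [N committee]] [RelC [Rel who] [VP [V visited] [NP [Det the] [N editor]]]]] [VP [AdvP [Adv eagerly]] [VP [AdvP [Adv quietly]] [VP [V followed] [NP [Det this] [N cat]]]]]]
The smallest constituent containing 'committee who visited the editor eagerly quietly followed this' is the S spanning 'the committee who visited the editor eagerly quietly followed this cat'; no single node in the tree dominates exactly the given words.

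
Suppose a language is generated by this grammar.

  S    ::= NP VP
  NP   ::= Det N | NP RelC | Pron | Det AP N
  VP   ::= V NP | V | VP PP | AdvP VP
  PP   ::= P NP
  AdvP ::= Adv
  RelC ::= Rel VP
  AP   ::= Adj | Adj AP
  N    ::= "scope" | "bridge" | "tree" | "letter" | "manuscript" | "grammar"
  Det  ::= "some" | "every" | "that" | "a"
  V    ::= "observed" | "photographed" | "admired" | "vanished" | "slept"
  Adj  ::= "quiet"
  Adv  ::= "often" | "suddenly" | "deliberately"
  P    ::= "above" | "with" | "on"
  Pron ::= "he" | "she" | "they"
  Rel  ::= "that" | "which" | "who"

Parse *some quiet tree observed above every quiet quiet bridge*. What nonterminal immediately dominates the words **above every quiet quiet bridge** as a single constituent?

PP

[S [NP [Det some] [AP [Adj quiet]] [N tree]] [VP [VP [V observed]] [PP [P above] [NP [Det every] [AP [Adj quiet] [AP [Adj quiet]]] [N bridge]]]]]
The span 'above every quiet quiet bridge' is the PP node built by PP → P NP.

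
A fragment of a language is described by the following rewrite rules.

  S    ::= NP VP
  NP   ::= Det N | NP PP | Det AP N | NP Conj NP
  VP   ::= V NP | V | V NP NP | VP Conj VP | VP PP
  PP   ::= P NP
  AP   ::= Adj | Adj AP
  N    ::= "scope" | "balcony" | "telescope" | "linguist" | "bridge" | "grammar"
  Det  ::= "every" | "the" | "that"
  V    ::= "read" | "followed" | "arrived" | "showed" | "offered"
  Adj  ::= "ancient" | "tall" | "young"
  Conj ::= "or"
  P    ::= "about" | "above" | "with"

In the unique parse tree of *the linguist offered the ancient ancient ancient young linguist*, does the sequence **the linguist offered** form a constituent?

No

[S [NP [Det the] [N linguist]] [VP [V offered] [NP [Det the] [AP [Adj ancient] [AP [Adj ancient] [AP [Adj ancient] [AP [Adj young]]]]] [N linguist]]]]
The smallest constituent containing 'the linguist offered' is the S spanning 'the linguist offered the ancient ancient ancient young linguist'; no single node in the tree dominates exactly the given words.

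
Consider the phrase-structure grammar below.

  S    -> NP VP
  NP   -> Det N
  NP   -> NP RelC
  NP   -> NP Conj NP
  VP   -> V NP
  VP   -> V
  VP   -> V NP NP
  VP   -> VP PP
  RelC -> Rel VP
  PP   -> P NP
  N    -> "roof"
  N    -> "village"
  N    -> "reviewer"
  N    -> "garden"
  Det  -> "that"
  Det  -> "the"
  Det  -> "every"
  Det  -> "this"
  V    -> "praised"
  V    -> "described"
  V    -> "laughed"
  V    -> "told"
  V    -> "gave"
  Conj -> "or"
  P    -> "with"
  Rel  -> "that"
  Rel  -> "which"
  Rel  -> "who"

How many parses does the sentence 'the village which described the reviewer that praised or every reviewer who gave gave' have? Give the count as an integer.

7

Two of the 7 distinct bracketings:
[S [NP [NP [Det the] [N village]] [RelC [Rel which] [VP [V described] [NP [NP [NP [NP [Det the] [N reviewer]] [RelC [Rel that] [VP [V praised]]]] [Conj or] [NP [Det every] [N reviewer]]] [RelC [Rel who] [VP [V gave]]]]]]] [VP [V gave]]]
[S [NP [NP [Det the] [N village]] [RelC [Rel which] [VP [V described] [NP [NP [NP [Det the] [N reviewer]] [RelC [Rel that] [VP [V praised]]]] [Conj or] [NP [NP [Det every] [N reviewer]] [RelC [Rel who] [VP [V gave]]]]]]]] [VP [V gave]]]
The trees differ in how a recursive rule is bracketed over the same span.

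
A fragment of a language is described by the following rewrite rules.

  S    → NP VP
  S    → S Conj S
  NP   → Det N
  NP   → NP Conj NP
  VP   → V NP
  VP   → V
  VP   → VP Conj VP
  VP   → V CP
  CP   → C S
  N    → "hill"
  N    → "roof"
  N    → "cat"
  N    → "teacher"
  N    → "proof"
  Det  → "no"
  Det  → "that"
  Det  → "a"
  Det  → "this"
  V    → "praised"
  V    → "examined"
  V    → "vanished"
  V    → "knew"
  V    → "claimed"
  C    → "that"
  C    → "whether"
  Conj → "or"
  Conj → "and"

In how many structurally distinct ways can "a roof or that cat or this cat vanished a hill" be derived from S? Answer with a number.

2

The two bracketings:
[S [NP [NP [Det a] [N roof]] [Conj or] [NP [NP [Det that] [N cat]] [Conj or] [NP [Det this] [N cat]]]] [VP [V vanished] [NP [Det a] [N hill]]]]
[S [NP [NP [NP [Det a] [N roof]] [Conj or] [NP [Det that] [N cat]]] [Conj or] [NP [Det this] [N cat]]] [VP [V vanished] [NP [Det a] [N hill]]]]
The trees differ in how a recursive rule is bracketed over the same span.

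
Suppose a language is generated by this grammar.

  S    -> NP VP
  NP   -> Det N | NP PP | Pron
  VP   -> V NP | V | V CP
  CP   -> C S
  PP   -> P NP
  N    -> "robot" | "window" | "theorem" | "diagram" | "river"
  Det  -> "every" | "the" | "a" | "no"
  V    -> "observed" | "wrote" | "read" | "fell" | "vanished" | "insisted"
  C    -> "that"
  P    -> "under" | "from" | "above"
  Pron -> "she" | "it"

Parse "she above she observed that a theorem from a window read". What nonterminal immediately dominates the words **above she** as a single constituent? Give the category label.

[S [NP [NP [Pron she]] [PP [P above] [NP [Pron she]]]] [VP [V observed] [CP [C that] [S [NP [NP [Det a] [N theorem]] [PP [P from] [NP [Det a] [N window]]]] [VP [V read]]]]]]
The span 'above she' is the PP node built by PP → P NP.

PP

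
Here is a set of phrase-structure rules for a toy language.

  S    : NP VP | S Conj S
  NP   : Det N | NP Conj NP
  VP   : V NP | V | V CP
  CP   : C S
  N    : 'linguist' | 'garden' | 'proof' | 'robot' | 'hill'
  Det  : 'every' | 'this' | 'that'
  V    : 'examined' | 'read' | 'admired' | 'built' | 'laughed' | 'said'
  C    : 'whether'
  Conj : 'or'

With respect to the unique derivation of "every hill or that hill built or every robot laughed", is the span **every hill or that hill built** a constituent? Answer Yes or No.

Yes

[S [S [NP [NP [Det every] [N hill]] [Conj or] [NP [Det that] [N hill]]] [VP [V built]]] [Conj or] [S [NP [Det every] [N robot]] [VP [V laughed]]]]
The words 'every hill or that hill built' are exhaustively dominated by a single S node (built by S → NP VP), so they form a constituent.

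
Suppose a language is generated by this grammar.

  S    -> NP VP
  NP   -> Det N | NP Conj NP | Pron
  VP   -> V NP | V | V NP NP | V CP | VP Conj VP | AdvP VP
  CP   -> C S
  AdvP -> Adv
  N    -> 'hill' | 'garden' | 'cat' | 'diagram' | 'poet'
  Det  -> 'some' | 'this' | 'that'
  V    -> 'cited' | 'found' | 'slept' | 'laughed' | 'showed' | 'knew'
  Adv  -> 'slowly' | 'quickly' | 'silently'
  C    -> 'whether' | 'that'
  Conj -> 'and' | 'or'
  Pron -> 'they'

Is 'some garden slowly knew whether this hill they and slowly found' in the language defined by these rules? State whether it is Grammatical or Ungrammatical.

For S → NP VP, the only prefix that parses as NP is 'some garden', but the remainder 'slowly knew whether this hill they and slowly found' is not a VP under these rules.

Ungrammatical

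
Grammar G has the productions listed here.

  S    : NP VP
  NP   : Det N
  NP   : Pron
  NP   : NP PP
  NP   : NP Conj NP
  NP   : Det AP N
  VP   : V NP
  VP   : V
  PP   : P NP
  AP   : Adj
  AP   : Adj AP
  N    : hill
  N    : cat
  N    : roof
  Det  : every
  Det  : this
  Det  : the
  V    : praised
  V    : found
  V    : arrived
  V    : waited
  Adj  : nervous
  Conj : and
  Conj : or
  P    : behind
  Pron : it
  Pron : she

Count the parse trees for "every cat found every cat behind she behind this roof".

The two bracketings:
[S [NP [Det every] [N cat]] [VP [V found] [NP [NP [Det every] [N cat]] [PP [P behind] [NP [NP [Pron she]] [PP [P behind] [NP [Det this] [N roof]]]]]]]]
[S [NP [Det every] [N cat]] [VP [V found] [NP [NP [NP [Det every] [N cat]] [PP [P behind] [NP [Pron she]]]] [PP [P behind] [NP [Det this] [N roof]]]]]]
The trees differ in how a recursive rule is bracketed over the same span.

2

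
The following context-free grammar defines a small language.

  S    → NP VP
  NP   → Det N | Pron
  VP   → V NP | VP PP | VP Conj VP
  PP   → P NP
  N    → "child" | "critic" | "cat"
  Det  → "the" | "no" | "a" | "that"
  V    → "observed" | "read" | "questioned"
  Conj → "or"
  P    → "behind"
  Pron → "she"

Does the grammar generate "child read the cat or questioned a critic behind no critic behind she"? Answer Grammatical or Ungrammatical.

Ungrammatical

For S → NP VP, no prefix of the string parses as an NP.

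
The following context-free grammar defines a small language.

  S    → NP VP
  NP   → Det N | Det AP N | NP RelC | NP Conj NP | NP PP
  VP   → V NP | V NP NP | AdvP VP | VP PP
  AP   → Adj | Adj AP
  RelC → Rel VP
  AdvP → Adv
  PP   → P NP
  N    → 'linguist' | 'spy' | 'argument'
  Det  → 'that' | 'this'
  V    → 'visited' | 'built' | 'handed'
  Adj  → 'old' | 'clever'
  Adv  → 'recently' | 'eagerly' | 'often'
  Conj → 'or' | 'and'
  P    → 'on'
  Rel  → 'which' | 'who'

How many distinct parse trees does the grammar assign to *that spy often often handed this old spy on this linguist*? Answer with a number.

4

Two of the 4 distinct bracketings:
[S [NP [Det that] [N spy]] [VP [AdvP [Adv often]] [VP [AdvP [Adv often]] [VP [V handed] [NP [NP [Det this] [AP [Adj old]] [N spy]] [PP [P on] [NP [Det this] [N linguist]]]]]]]]
[S [NP [Det that] [N spy]] [VP [AdvP [Adv often]] [VP [AdvP [Adv often]] [VP [VP [V handed] [NP [Det this] [AP [Adj old]] [N spy]]] [PP [P on] [NP [Det this] [N linguist]]]]]]]
The difference turns on whether NP → NP PP is used at the relevant span, versus an alternative expansion of NP.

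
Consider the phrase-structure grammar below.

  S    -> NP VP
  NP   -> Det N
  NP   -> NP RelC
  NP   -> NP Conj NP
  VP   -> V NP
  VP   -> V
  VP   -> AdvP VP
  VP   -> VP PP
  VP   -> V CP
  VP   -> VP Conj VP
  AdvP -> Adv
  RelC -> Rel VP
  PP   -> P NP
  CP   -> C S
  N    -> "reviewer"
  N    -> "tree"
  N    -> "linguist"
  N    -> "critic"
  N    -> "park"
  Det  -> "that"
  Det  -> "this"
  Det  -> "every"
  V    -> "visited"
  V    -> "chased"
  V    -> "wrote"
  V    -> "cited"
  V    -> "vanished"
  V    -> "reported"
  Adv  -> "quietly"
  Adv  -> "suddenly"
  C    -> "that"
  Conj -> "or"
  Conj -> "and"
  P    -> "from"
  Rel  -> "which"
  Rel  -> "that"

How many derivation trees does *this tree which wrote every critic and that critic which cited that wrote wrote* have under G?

9

Two of the 9 distinct bracketings:
[S [NP [NP [Det this] [N tree]] [RelC [Rel which] [VP [V wrote] [NP [NP [NP [NP [Det every] [N critic]] [Conj and] [NP [Det that] [N critic]]] [RelC [Rel which] [VP [V cited]]]] [RelC [Rel that] [VP [V wrote]]]]]]] [VP [V wrote]]]
[S [NP [NP [Det this] [N tree]] [RelC [Rel which] [VP [V wrote] [NP [NP [NP [Det every] [N critic]] [Conj and] [NP [NP [Det that] [N critic]] [RelC [Rel which] [VP [V cited]]]]] [RelC [Rel that] [VP [V wrote]]]]]]] [VP [V wrote]]]
The trees differ in how a recursive rule is bracketed over the same span.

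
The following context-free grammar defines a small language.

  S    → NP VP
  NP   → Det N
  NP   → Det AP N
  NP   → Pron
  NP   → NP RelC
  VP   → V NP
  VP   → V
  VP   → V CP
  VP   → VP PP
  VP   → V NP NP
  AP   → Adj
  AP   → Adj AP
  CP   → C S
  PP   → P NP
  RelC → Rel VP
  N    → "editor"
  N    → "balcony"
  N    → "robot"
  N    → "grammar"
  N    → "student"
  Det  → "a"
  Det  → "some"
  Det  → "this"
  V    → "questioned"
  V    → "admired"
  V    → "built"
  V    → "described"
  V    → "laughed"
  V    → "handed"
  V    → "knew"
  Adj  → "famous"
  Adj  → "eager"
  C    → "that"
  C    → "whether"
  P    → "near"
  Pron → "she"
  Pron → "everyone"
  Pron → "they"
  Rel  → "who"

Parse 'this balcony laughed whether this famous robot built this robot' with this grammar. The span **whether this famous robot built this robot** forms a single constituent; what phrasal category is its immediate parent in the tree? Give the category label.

S
  NP
    Det: this
    N: balcony
  VP
    V: laughed
    CP
      C: whether
      S
        NP
          Det: this
          AP
            Adj: famous
          N: robot
        VP
          V: built
          NP
            Det: this
            N: robot
The span 'whether this famous robot built this robot' is the CP node built by CP → C S.
Its mother is the VP built by VP → V CP.

VP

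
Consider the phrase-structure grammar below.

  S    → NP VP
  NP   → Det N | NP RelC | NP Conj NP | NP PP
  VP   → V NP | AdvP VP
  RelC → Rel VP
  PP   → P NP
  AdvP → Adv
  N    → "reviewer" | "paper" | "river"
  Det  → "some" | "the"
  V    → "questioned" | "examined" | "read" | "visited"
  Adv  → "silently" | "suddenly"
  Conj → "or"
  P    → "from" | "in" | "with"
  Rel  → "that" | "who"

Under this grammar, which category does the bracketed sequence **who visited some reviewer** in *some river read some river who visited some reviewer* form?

RelC

[S [NP [Det some] [N river]] [VP [V read] [NP [NP [Det some] [N river]] [RelC [Rel who] [VP [V visited] [NP [Det some] [N reviewer]]]]]]]
The span 'who visited some reviewer' is the RelC node built by RelC → Rel VP.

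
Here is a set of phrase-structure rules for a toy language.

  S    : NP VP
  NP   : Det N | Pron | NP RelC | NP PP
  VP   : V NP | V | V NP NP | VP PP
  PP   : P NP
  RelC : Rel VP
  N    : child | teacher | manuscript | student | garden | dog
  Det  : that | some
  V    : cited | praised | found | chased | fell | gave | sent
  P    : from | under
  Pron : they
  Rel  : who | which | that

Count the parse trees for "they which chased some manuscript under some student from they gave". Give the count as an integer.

9

Two of the 9 distinct bracketings:
[S [NP [NP [Pron they]] [RelC [Rel which] [VP [V chased] [NP [NP [Det some] [N manuscript]] [PP [P under] [NP [NP [Det some] [N student]] [PP [P from] [NP [Pron they]]]]]]]]] [VP [V gave]]]
[S [NP [NP [Pron they]] [RelC [Rel which] [VP [V chased] [NP [NP [NP [Det some] [N manuscript]] [PP [P under] [NP [Det some] [N student]]]] [PP [P from] [NP [Pron they]]]]]]] [VP [V gave]]]
The trees differ in how a recursive rule is bracketed over the same span.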